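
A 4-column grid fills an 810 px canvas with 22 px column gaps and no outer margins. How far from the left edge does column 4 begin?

624 px

4 columns + 3 column gaps: 4c + 3·22 = 810.
4c = 810 − 66 = 744, so c = 186 px.
Before column 4: 3 columns + 3 column gaps.
Offset = 3·(186 + 22) = 3·208 = 624 px.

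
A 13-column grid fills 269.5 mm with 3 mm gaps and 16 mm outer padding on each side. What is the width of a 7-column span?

126.5 mm

Content width = 269.5 − 2·16 = 237.5 mm.
Subtracting 12 gaps of 3 leaves 201.5 for 13 columns, so c = 15.5 mm.
7 columns plus 6 gaps: 108.5 + 18 = 126.5 mm.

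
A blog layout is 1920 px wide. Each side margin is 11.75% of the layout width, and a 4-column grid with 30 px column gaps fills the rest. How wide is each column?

344.7 px

Margins: 11.75% × 1920 = 225.6 px each, so content = 1920 − 451.2 = 1468.8 px.
1468.8 − 3·30 = 1378.8; ÷4 gives c = 344.7 px.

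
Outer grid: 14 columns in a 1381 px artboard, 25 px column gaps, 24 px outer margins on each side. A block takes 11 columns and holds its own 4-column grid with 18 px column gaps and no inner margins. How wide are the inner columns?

Subtract both margins: 1381 − 2·24 = 1333 px.
1333 − 13·25 = 1008; ÷14 gives c = 72 px.
11 columns plus 10 column gaps: 792 + 250 = 1042 px.
1042 − 3·18 = 988; ÷4 gives d = 247 px.

247 px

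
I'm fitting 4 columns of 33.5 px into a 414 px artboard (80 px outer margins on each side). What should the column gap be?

Take off 160 px of margins, leaving 254 px.
4 columns take 4·33.5 = 134 px; remaining 120 splits into 3 column gaps.
g = 120 / 3 = 40 px.

40 px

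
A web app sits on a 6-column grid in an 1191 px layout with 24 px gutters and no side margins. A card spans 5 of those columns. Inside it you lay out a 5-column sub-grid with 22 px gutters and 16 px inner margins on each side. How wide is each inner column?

6 columns + 5 gutters: 6c + 5·24 = 1191.
6c = 1191 − 120 = 1071, so c = 178.5 px.
5-column span = 5·178.5 + 4·24 = 988.5 px.
Inner content = 988.5 − 2·16 = 956.5 px.
5d + 4·22 = 956.5 → 5d = 868.5 → d = 173.7 px.

173.7 px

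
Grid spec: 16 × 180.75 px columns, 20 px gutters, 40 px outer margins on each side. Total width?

3272 px

Frame = 2·40 + 16·180.75 + 15·20 = 80 + 2892 + 300 = 3272 px.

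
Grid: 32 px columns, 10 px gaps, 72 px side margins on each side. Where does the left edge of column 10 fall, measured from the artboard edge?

450 px

Before column 10: the margin + 9 columns + 9 gaps.
Offset = 72 + 9·(32 + 10) = 72 + 378 = 450 px.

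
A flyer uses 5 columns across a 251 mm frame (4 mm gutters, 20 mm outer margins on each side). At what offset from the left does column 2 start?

63 mm

Content = 251 − 2·20 = 211 mm.
5c + 4·4 = 211 → 5c = 195 → c = 39 mm.
Column 2 starts at margin + 1·(column + gutter) = 20 + 1·43 = 63 mm.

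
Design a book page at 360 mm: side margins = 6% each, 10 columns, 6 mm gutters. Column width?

Each margin = 6% of 360 = 21.6 mm; content = 360 − 2·21.6 = 316.8 mm.
10 columns + 9 gutters: 10c + 9·6 = 316.8.
10c = 316.8 − 54 = 262.8, so c = 26.28 mm.

26.28 mm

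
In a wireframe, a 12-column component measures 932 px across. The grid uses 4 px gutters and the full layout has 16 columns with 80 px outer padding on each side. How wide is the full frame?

1404 px

932 − 11·4 = 888; ÷12 gives c = 74 px.
Adding margins, columns and gutters: 160 + 1184 + 60 = 1404 px.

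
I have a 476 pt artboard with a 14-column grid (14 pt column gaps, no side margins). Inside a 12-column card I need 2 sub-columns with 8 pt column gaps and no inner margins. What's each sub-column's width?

199 pt

Subtracting 13 column gaps of 14 leaves 294 for 14 columns, so c = 21 pt.
Span of 12: 12·21 + 11·14 = 252 + 154 = 406 pt.
2d + 1·8 = 406 → 2d = 398 → d = 199 pt.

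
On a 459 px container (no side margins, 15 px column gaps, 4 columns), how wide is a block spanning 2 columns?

Subtracting 3 column gaps of 15 leaves 414 for 4 columns, so c = 103.5 px.
Span of 2: 2·103.5 + 1·15 = 207 + 15 = 222 px.

222 px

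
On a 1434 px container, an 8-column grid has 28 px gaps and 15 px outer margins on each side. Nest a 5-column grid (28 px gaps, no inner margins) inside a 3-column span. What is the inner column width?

Subtract both margins: 1434 − 2·15 = 1404 px.
8 columns + 7 gaps: 8c + 7·28 = 1404.
8c = 1404 − 196 = 1208, so c = 151 px.
3-column span = 3·151 + 2·28 = 509 px.
5d + 4·28 = 509 → 5d = 397 → d = 79.4 px.

79.4 px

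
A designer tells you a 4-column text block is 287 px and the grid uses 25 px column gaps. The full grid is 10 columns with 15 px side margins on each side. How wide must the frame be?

4 columns + 3 column gaps: 4c + 3·25 = 287.
4c = 287 − 75 = 212, so c = 53 px.
Frame = 2·15 + 10·53 + 9·25 = 30 + 530 + 225 = 785 px.

785 px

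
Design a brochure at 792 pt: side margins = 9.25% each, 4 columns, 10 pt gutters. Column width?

Margins: 9.25% × 792 = 73.26 pt each, so content = 792 − 146.52 = 645.48 pt.
4 columns + 3 gutters: 4c + 3·10 = 645.48.
4c = 645.48 − 30 = 615.48, so c = 153.87 pt.

153.87 pt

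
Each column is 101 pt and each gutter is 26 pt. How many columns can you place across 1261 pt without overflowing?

10 columns

k columns need k·101 + (k−1)·26 = k·127 − 26.
k·127 − 26 ≤ 1261 → k ≤ 1287 / 127 ≈ 10.13, so k = 10.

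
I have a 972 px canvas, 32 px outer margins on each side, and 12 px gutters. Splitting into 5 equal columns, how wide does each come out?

Subtract both margins: 972 − 2·32 = 908 px.
908 − 4·12 = 860; ÷5 gives c = 172 px.

172 px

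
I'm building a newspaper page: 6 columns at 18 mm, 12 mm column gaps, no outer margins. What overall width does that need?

168 mm

Summing: 108 + 60 = 168 mm.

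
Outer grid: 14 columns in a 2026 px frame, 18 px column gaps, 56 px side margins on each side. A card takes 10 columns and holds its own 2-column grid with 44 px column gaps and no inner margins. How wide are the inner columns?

Inside the margins: 2026 − 112 = 1914 px.
Subtracting 13 column gaps of 18 leaves 1680 for 14 columns, so c = 120 px.
10-column span = 10·120 + 9·18 = 1362 px.
1362 − 1·44 = 1318; ÷2 gives d = 659 px.

659 px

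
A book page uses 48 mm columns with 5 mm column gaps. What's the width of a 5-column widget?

260 mm

5 columns plus 4 column gaps: 240 + 20 = 260 mm.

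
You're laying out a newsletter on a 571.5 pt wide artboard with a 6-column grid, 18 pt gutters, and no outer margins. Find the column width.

80.25 pt

6c + 5·18 = 571.5 → 6c = 481.5 → c = 80.25 pt.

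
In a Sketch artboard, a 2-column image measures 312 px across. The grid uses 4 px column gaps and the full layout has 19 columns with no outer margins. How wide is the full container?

2998 px

2c + 1·4 = 312 → 2c = 308 → c = 154 px.
Container = 19·154 + 18·4 = 2926 + 72 = 2998 px.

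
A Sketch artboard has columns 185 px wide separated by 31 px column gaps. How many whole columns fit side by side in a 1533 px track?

7 columns

Each extra column adds 185 + 31 = 216 px.
(1533 + 31) / 216 = 7.24, so 7 columns fit.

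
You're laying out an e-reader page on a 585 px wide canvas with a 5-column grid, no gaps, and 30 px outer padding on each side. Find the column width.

Content width = 585 − 2·30 = 525 px.
With no gaps, each column is 525/5 = 105 px.

105 px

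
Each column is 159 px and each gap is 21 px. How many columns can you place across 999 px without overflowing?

k columns need k·159 + (k−1)·21 = k·180 − 21.
k·180 − 21 ≤ 999 → k ≤ 1020 / 180 ≈ 5.67, so k = 5.

5 columns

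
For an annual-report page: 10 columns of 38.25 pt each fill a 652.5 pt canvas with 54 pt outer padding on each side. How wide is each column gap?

18 pt

Take off 108 pt of margins, leaving 544.5 pt.
10·38.25 + 9g = 544.5 → 9g = 162 → g = 18 pt.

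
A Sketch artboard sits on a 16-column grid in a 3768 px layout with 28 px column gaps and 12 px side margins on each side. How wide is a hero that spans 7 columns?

Take off 24 px of margins, leaving 3744 px.
16c + 15·28 = 3744 → 16c = 3324 → c = 207.75 px.
7 columns plus 6 column gaps: 1454.25 + 168 = 1622.25 px.

1622.25 px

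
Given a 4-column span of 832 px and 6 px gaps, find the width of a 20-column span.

4184 px

Subtracting 3 gaps of 6 leaves 814 for 4 columns, so c = 203.5 px.
20-column span = 20·203.5 + 19·6 = 4184 px.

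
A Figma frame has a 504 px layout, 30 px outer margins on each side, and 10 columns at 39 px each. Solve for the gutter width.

Inside the margins: 504 − 60 = 444 px.
10 columns take 10·39 = 390 px; remaining 54 splits into 9 gutters.
g = 54 / 9 = 6 px.

6 px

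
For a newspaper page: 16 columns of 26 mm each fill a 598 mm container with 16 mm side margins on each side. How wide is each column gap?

10 mm

Subtract both margins: 598 − 2·16 = 566 mm.
16 columns take 16·26 = 416 mm; remaining 150 splits into 15 column gaps.
g = 150 / 15 = 10 mm.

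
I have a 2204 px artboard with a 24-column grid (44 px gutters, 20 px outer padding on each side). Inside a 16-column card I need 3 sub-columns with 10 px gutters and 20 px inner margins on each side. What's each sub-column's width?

456 px

Inside the margins: 2204 − 40 = 2164 px.
2164 − 23·44 = 1152; ÷24 gives c = 48 px.
16-column span = 16·48 + 15·44 = 1428 px.
Inner content = 1428 − 2·20 = 1388 px.
3 columns + 2 gutters: 3d + 2·10 = 1388.
3d = 1388 − 20 = 1368, so d = 456 px.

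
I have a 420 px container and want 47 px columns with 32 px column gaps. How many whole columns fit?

Each extra column adds 47 + 32 = 79 px.
(420 + 32) / 79 = 5.72, so 5 columns fit.

5 columns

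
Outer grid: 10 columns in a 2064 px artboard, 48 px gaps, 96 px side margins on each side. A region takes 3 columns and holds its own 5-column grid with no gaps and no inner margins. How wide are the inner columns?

105.6 px

Inside the margins: 2064 − 192 = 1872 px.
1872 − 9·48 = 1440; ÷10 gives c = 144 px.
3 columns plus 2 gaps: 432 + 96 = 528 px.
5d = 528 → d = 105.6 px.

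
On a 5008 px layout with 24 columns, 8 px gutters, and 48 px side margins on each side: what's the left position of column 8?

Subtract both margins: 5008 − 2·48 = 4912 px.
24 columns + 23 gutters: 24c + 23·8 = 4912.
24c = 4912 − 184 = 4728, so c = 197 px.
Each column+gutter stride is 205 px; 7 of them past the 48 px margin is 48 + 1435 = 1483 px.

1483 px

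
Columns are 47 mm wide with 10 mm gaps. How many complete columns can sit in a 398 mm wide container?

7 columns

k columns need k·47 + (k−1)·10 = k·57 − 10.
k·57 − 10 ≤ 398 → k ≤ 408 / 57 ≈ 7.16, so k = 7.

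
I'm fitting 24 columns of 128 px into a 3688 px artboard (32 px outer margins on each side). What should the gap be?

24 px

Inside the margins: 3688 − 64 = 3624 px.
24 columns take 24·128 = 3072 px; remaining 552 splits into 23 gaps.
g = 552 / 23 = 24 px.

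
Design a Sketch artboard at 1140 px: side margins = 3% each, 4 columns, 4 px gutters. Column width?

264.9 px

Margins: 3% × 1140 = 34.2 px each, so content = 1140 − 68.4 = 1071.6 px.
4c + 3·4 = 1071.6 → 4c = 1059.6 → c = 264.9 px.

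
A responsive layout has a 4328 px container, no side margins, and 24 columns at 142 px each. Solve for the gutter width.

24·142 + 23g = 4328 → 23g = 920 → g = 40 px.

40 px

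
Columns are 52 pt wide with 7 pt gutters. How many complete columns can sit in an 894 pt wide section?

15 columns

Each extra column adds 52 + 7 = 59 pt.
(894 + 7) / 59 = 15.27, so 15 columns fit.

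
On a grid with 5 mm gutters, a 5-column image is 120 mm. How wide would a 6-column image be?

145 mm

Subtracting 4 gutters of 5 leaves 100 for 5 columns, so c = 20 mm.
6 columns plus 5 gutters: 120 + 25 = 145 mm.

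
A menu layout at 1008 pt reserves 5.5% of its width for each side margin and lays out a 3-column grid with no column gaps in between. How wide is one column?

299.04 pt

Margins: 5.5% × 1008 = 55.44 pt each, so content = 1008 − 110.88 = 897.12 pt.
897.12 / 3 = 299.04 pt per column.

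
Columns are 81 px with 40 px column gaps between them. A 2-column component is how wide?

Span of 2: 2·81 + 1·40 = 162 + 40 = 202 px.

202 px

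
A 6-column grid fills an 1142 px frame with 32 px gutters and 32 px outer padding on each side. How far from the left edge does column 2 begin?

217 px

Take off 64 px of margins, leaving 1078 px.
6c + 5·32 = 1078 → 6c = 918 → c = 153 px.
Column 2 starts at margin + 1·(column + gutter) = 32 + 1·185 = 217 px.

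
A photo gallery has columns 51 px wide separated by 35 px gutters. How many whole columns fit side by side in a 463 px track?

5 columns: 5·51 + 4·35 = 395 px ≤ 463.
6 columns: 481 px > 463. So 5.

5 columns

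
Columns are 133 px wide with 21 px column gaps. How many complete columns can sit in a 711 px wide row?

Each extra column adds 133 + 21 = 154 px.
(711 + 21) / 154 = 4.75, so 4 columns fit.

4 columns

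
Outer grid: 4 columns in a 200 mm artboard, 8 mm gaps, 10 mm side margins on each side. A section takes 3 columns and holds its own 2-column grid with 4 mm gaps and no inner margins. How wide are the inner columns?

Take off 20 mm of margins, leaving 180 mm.
4c + 3·8 = 180 → 4c = 156 → c = 39 mm.
3-column span = 3·39 + 2·8 = 133 mm.
2 columns + 1 gap: 2d + 1·4 = 133.
2d = 133 − 4 = 129, so d = 64.5 mm.

64.5 mm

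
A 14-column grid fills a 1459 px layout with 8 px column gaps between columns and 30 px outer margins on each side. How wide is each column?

Take off 60 px of margins, leaving 1399 px.
1399 − 13·8 = 1295; ÷14 gives c = 92.5 px.

92.5 px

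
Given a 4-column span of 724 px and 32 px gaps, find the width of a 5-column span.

4c + 3·32 = 724 → 4c = 628 → c = 157 px.
Span of 5: 5·157 + 4·32 = 785 + 128 = 913 px.

913 px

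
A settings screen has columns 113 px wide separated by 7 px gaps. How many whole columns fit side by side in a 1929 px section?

16 columns

16 columns: 16·113 + 15·7 = 1913 px ≤ 1929.
17 columns: 2033 px > 1929. So 16.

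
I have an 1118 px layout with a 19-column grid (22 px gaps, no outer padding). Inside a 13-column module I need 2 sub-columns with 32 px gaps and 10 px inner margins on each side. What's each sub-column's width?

353 px

19c + 18·22 = 1118 → 19c = 722 → c = 38 px.
13 columns plus 12 gaps: 494 + 264 = 758 px.
Inner content = 758 − 2·10 = 738 px.
2d + 1·32 = 738 → 2d = 706 → d = 353 px.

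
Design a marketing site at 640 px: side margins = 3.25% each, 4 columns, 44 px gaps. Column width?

640 × (1 − 2·3.25%) = 640 × 93.5% = 598.4 px for the columns.
4 columns + 3 gaps: 4c + 3·44 = 598.4.
4c = 598.4 − 132 = 466.4, so c = 116.6 px.

116.6 px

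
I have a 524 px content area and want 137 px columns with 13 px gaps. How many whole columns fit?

k columns need k·137 + (k−1)·13 = k·150 − 13.
k·150 − 13 ≤ 524 → k ≤ 537 / 150 ≈ 3.58, so k = 3.

3 columns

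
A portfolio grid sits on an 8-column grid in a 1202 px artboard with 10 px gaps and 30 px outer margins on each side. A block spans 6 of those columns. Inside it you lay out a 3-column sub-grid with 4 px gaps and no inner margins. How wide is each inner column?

Take off 60 px of margins, leaving 1142 px.
1142 − 7·10 = 1072; ÷8 gives c = 134 px.
6 columns plus 5 gaps: 804 + 50 = 854 px.
3d + 2·4 = 854 → 3d = 846 → d = 282 px.

282 px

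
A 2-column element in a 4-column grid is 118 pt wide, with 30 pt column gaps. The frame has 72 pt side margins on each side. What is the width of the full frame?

410 pt

118 − 1·30 = 88; ÷2 gives c = 44 pt.
Total width: 2·72 + 4·44 + 3·30 = 410 pt.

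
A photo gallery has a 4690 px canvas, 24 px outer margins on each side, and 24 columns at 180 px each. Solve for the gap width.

14 px

Subtract both margins: 4690 − 2·24 = 4642 px.
24 columns take 24·180 = 4320 px; remaining 322 splits into 23 gaps.
g = 322 / 23 = 14 px.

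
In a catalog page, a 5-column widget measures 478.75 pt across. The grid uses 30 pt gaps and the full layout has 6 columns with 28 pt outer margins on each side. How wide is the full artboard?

Subtracting 4 gaps of 30 leaves 358.75 for 5 columns, so c = 71.75 pt.
Adding margins, columns and gutters: 56 + 430.5 + 150 = 636.5 pt.

636.5 pt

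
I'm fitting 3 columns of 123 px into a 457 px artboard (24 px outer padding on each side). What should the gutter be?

20 px

Take off 48 px of margins, leaving 409 px.
Columns use 369 px, leaving 40 px across 2 gutters = 20 px each.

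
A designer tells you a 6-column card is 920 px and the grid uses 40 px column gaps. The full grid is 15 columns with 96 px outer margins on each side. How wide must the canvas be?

Subtracting 5 column gaps of 40 leaves 720 for 6 columns, so c = 120 px.
Canvas = 2·96 + 15·120 + 14·40 = 192 + 1800 + 560 = 2552 px.

2552 px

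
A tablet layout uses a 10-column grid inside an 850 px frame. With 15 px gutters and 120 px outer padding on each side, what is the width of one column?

47.5 px

Take off 240 px of margins, leaving 610 px.
10 columns + 9 gutters: 10c + 9·15 = 610.
10c = 610 − 135 = 475, so c = 47.5 px.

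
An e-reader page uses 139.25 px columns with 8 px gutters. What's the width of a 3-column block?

433.75 px

Span of 3: 3·139.25 + 2·8 = 417.75 + 16 = 433.75 px.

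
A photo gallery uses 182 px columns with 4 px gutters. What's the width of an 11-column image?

2042 px

Span of 11: 11·182 + 10·4 = 2002 + 40 = 2042 px.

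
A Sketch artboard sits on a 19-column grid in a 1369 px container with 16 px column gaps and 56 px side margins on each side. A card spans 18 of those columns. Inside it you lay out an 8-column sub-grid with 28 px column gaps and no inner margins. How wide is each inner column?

124.25 px

Take off 112 px of margins, leaving 1257 px.
19 columns + 18 column gaps: 19c + 18·16 = 1257.
19c = 1257 − 288 = 969, so c = 51 px.
Span of 18: 18·51 + 17·16 = 918 + 272 = 1190 px.
8d + 7·28 = 1190 → 8d = 994 → d = 124.25 px.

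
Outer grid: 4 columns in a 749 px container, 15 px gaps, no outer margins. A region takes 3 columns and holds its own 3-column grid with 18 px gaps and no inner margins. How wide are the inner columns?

4 columns + 3 gaps: 4c + 3·15 = 749.
4c = 749 − 45 = 704, so c = 176 px.
3 columns plus 2 gaps: 528 + 30 = 558 px.
558 − 2·18 = 522; ÷3 gives d = 174 px.

174 px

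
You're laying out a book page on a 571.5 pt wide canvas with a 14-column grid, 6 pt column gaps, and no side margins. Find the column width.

571.5 − 13·6 = 493.5; ÷14 gives c = 35.25 pt.

35.25 pt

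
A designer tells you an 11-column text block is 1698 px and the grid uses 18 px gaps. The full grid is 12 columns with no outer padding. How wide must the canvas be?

1854 px

11c + 10·18 = 1698 → 11c = 1518 → c = 138 px.
Summing: 1656 + 198 = 1854 px.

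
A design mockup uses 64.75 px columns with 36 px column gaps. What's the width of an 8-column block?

770 px

8 columns plus 7 column gaps: 518 + 252 = 770 px.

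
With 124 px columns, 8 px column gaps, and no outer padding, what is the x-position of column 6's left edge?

No margin, so column 6 starts at 5·(column + gutter) = 5·132 = 660 px.

660 px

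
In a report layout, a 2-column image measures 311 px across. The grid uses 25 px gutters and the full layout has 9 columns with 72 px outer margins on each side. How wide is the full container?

2c + 1·25 = 311 → 2c = 286 → c = 143 px.
Total width: 2·72 + 9·143 + 8·25 = 1631 px.

1631 px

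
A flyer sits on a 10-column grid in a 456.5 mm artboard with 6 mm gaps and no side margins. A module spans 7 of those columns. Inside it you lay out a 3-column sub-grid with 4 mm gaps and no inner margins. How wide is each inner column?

Subtracting 9 gaps of 6 leaves 402.5 for 10 columns, so c = 40.25 mm.
7-column span = 7·40.25 + 6·6 = 317.75 mm.
317.75 − 2·4 = 309.75; ÷3 gives d = 103.25 mm.

103.25 mm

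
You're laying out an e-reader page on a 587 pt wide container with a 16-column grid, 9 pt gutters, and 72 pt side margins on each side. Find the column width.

19.25 pt

Inside the margins: 587 − 144 = 443 pt.
Subtracting 15 gutters of 9 leaves 308 for 16 columns, so c = 19.25 pt.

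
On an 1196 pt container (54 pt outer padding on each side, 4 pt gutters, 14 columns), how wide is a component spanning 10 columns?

Content width = 1196 − 2·54 = 1088 pt.
14c + 13·4 = 1088 → 14c = 1036 → c = 74 pt.
10 columns plus 9 gutters: 740 + 36 = 776 pt.

776 pt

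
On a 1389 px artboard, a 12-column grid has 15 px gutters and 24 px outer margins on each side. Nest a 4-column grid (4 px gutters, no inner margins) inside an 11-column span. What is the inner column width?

Take off 48 px of margins, leaving 1341 px.
Subtracting 11 gutters of 15 leaves 1176 for 12 columns, so c = 98 px.
11-column span = 11·98 + 10·15 = 1228 px.
Subtracting 3 gutters of 4 leaves 1216 for 4 columns, so d = 304 px.

304 px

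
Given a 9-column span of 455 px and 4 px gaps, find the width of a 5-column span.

Subtracting 8 gaps of 4 leaves 423 for 9 columns, so c = 47 px.
5-column span = 5·47 + 4·4 = 251 px.

251 px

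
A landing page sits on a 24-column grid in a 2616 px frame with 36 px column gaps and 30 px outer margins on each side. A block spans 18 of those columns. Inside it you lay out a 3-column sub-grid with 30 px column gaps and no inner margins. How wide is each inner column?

Inside the margins: 2616 − 60 = 2556 px.
Subtracting 23 column gaps of 36 leaves 1728 for 24 columns, so c = 72 px.
Span of 18: 18·72 + 17·36 = 1296 + 612 = 1908 px.
3d + 2·30 = 1908 → 3d = 1848 → d = 616 px.

616 px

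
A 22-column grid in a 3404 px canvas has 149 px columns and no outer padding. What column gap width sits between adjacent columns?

6 px

22·149 + 21g = 3404 → 21g = 126 → g = 6 px.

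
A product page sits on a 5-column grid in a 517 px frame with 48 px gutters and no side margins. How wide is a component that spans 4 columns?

Subtracting 4 gutters of 48 leaves 325 for 5 columns, so c = 65 px.
4-column span = 4·65 + 3·48 = 404 px.

404 px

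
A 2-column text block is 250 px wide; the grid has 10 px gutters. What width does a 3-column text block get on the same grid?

2c + 1·10 = 250 → 2c = 240 → c = 120 px.
3-column span = 3·120 + 2·10 = 380 px.

380 px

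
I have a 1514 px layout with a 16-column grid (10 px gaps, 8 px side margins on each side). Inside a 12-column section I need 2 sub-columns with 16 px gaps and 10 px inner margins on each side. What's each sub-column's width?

Take off 16 px of margins, leaving 1498 px.
16c + 15·10 = 1498 → 16c = 1348 → c = 84.25 px.
12-column span = 12·84.25 + 11·10 = 1121 px.
Inner content = 1121 − 2·10 = 1101 px.
Subtracting 1 gap of 16 leaves 1085 for 2 columns, so d = 542.5 px.

542.5 px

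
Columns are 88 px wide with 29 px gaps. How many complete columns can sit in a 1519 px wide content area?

13 columns

Each extra column adds 88 + 29 = 117 px.
(1519 + 29) / 117 = 13.23, so 13 columns fit.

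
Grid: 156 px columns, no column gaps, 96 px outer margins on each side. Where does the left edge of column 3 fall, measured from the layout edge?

Each column+gutter stride is 156 px; 2 of them past the 96 px margin is 96 + 312 = 408 px.

408 px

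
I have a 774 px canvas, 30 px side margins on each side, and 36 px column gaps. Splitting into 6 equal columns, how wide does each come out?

89 px

Content width = 774 − 2·30 = 714 px.
6 columns + 5 column gaps: 6c + 5·36 = 714.
6c = 714 − 180 = 534, so c = 89 px.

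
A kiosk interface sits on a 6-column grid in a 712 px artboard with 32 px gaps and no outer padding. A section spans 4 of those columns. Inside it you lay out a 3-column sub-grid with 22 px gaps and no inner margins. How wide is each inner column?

6 columns + 5 gaps: 6c + 5·32 = 712.
6c = 712 − 160 = 552, so c = 92 px.
Span of 4: 4·92 + 3·32 = 368 + 96 = 464 px.
464 − 2·22 = 420; ÷3 gives d = 140 px.

140 px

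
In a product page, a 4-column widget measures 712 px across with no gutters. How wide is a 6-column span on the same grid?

With no gutters, each column is 712/4 = 178 px.
6-column span = 6·178 = 1068 px.

1068 px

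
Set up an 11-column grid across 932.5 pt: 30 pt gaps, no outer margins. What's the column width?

932.5 − 10·30 = 632.5; ÷11 gives c = 57.5 pt.

57.5 pt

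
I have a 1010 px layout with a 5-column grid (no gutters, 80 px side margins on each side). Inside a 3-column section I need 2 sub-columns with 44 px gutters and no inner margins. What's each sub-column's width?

233 px

Subtract both margins: 1010 − 2·80 = 850 px.
850 / 5 = 170 px per column.
With no gutters, 3 columns span 3·170 = 510 px.
510 − 1·44 = 466; ÷2 gives d = 233 px.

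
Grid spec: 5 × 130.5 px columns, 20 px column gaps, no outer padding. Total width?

Total width: 5·130.5 + 4·20 = 732.5 px.

732.5 px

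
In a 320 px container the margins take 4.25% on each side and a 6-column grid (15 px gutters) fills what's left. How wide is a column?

Each margin = 4.25% of 320 = 13.6 px; content = 320 − 2·13.6 = 292.8 px.
292.8 − 5·15 = 217.8; ÷6 gives c = 36.3 px.

36.3 px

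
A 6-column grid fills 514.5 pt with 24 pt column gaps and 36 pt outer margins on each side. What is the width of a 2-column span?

Inside the margins: 514.5 − 72 = 442.5 pt.
6 columns + 5 column gaps: 6c + 5·24 = 442.5.
6c = 442.5 − 120 = 322.5, so c = 53.75 pt.
2-column span = 2·53.75 + 1·24 = 131.5 pt.

131.5 pt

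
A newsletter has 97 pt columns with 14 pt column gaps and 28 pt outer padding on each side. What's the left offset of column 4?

Each column+gutter stride is 111 pt; 3 of them past the 28 pt margin is 28 + 333 = 361 pt.

361 pt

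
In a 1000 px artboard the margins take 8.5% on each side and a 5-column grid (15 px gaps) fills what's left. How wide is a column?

Margins: 8.5% × 1000 = 85 px each, so content = 1000 − 170 = 830 px.
5 columns + 4 gaps: 5c + 4·15 = 830.
5c = 830 − 60 = 770, so c = 154 px.

154 px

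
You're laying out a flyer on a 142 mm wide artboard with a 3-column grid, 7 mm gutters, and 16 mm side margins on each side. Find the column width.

Inside the margins: 142 − 32 = 110 mm.
Subtracting 2 gutters of 7 leaves 96 for 3 columns, so c = 32 mm.

32 mm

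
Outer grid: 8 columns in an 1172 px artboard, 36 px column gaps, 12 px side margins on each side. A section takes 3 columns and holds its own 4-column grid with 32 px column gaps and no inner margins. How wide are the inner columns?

Outer content = 1172 − 2·12 = 1148 px.
Subtracting 7 column gaps of 36 leaves 896 for 8 columns, so c = 112 px.
3-column span = 3·112 + 2·36 = 408 px.
4 columns + 3 column gaps: 4d + 3·32 = 408.
4d = 408 − 96 = 312, so d = 78 px.

78 px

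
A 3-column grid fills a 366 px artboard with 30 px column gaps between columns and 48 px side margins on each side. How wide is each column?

70 px

Content width = 366 − 2·48 = 270 px.
3c + 2·30 = 270 → 3c = 210 → c = 70 px.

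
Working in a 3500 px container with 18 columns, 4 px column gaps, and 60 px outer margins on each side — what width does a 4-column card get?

748 px

Inside the margins: 3500 − 120 = 3380 px.
18 columns + 17 column gaps: 18c + 17·4 = 3380.
18c = 3380 − 68 = 3312, so c = 184 px.
4 columns plus 3 column gaps: 736 + 12 = 748 px.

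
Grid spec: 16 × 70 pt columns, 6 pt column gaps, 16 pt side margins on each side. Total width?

1242 pt

Canvas = 2·16 + 16·70 + 15·6 = 32 + 1120 + 90 = 1242 pt.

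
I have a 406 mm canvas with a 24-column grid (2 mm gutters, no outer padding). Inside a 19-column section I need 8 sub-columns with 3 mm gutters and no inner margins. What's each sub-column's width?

24c + 23·2 = 406 → 24c = 360 → c = 15 mm.
Span of 19: 19·15 + 18·2 = 285 + 36 = 321 mm.
8d + 7·3 = 321 → 8d = 300 → d = 37.5 mm.

37.5 mm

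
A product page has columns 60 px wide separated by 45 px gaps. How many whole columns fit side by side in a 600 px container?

6 columns

Each extra column adds 60 + 45 = 105 px.
(600 + 45) / 105 = 6.14, so 6 columns fit.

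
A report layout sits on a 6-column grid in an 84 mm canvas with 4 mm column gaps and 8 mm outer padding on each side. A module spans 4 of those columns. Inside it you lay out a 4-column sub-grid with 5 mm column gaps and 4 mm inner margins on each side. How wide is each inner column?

5.25 mm

Outer content = 84 − 2·8 = 68 mm.
Subtracting 5 column gaps of 4 leaves 48 for 6 columns, so c = 8 mm.
4-column span = 4·8 + 3·4 = 44 mm.
Inner content = 44 − 2·4 = 36 mm.
36 − 3·5 = 21; ÷4 gives d = 5.25 mm.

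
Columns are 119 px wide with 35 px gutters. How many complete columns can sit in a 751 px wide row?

5 columns: 5·119 + 4·35 = 735 px ≤ 751.
6 columns: 889 px > 751. So 5.

5 columns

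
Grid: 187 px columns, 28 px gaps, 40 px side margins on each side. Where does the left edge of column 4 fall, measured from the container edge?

Each column+gutter stride is 215 px; 3 of them past the 40 px margin is 40 + 645 = 685 px.

685 px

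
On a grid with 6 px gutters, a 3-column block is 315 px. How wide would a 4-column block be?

3c + 2·6 = 315 → 3c = 303 → c = 101 px.
4 columns plus 3 gutters: 404 + 18 = 422 px.

422 px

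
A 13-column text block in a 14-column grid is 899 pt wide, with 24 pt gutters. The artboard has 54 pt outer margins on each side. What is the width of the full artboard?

Subtracting 12 gutters of 24 leaves 611 for 13 columns, so c = 47 pt.
Artboard = 2·54 + 14·47 + 13·24 = 108 + 658 + 312 = 1078 pt.

1078 pt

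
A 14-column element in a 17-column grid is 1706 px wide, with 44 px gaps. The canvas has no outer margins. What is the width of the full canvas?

2081 px

Subtracting 13 gaps of 44 leaves 1134 for 14 columns, so c = 81 px.
Summing: 1377 + 704 = 2081 px.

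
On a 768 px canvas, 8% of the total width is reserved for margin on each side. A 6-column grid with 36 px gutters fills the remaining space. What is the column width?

77.52 px

Each margin = 8% of 768 = 61.44 px; content = 768 − 2·61.44 = 645.12 px.
Subtracting 5 gutters of 36 leaves 465.12 for 6 columns, so c = 77.52 px.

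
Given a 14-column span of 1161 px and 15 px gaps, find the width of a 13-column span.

14c + 13·15 = 1161 → 14c = 966 → c = 69 px.
Span of 13: 13·69 + 12·15 = 897 + 180 = 1077 px.

1077 px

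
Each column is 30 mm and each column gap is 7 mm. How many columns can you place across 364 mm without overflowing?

10 columns

k columns need k·30 + (k−1)·7 = k·37 − 7.
k·37 − 7 ≤ 364 → k ≤ 371 / 37 ≈ 10.03, so k = 10.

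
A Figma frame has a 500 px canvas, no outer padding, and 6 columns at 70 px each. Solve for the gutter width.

16 px

Columns use 420 px, leaving 80 px across 5 gutters = 16 px each.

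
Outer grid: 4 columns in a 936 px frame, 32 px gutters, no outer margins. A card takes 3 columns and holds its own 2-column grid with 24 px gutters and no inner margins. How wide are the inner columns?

335 px

4 columns + 3 gutters: 4c + 3·32 = 936.
4c = 936 − 96 = 840, so c = 210 px.
Span of 3: 3·210 + 2·32 = 630 + 64 = 694 px.
694 − 1·24 = 670; ÷2 gives d = 335 px.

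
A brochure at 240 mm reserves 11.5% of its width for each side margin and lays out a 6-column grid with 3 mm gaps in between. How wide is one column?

28.3 mm

Margins: 11.5% × 240 = 27.6 mm each, so content = 240 − 55.2 = 184.8 mm.
184.8 − 5·3 = 169.8; ÷6 gives c = 28.3 mm.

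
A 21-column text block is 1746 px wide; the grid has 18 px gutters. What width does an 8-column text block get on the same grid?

654 px

21c + 20·18 = 1746 → 21c = 1386 → c = 66 px.
8-column span = 8·66 + 7·18 = 654 px.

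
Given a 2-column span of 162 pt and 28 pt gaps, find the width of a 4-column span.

162 − 1·28 = 134; ÷2 gives c = 67 pt.
4 columns plus 3 gaps: 268 + 84 = 352 pt.

352 pt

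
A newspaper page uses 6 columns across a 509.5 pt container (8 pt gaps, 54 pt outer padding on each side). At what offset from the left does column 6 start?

Inside the margins: 509.5 − 108 = 401.5 pt.
401.5 − 5·8 = 361.5; ÷6 gives c = 60.25 pt.
Each column+gutter stride is 68.25 pt; 5 of them past the 54 pt margin is 54 + 341.25 = 395.25 pt.

395.25 pt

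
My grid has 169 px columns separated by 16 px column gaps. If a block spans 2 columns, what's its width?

354 px

Span of 2: 2·169 + 1·16 = 338 + 16 = 354 px.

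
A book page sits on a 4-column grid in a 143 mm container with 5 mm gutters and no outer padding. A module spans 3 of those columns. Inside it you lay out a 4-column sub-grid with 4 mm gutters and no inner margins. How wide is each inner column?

23.5 mm

4 columns + 3 gutters: 4c + 3·5 = 143.
4c = 143 − 15 = 128, so c = 32 mm.
3-column span = 3·32 + 2·5 = 106 mm.
Subtracting 3 gutters of 4 leaves 94 for 4 columns, so d = 23.5 mm.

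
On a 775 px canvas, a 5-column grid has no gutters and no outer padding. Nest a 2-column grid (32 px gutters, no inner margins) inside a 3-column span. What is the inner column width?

775 / 5 = 155 px per column.
With no gutters, 3 columns span 3·155 = 465 px.
465 − 1·32 = 433; ÷2 gives d = 216.5 px.

216.5 px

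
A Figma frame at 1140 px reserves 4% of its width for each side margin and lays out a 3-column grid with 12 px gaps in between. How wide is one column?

1140 × (1 − 2·4%) = 1140 × 92% = 1048.8 px for the columns.
1048.8 − 2·12 = 1024.8; ÷3 gives c = 341.6 px.

341.6 px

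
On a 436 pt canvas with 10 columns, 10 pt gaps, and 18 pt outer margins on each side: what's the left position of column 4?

Content = 436 − 2·18 = 400 pt.
10 columns + 9 gaps: 10c + 9·10 = 400.
10c = 400 − 90 = 310, so c = 31 pt.
Each column+gutter stride is 41 pt; 3 of them past the 18 pt margin is 18 + 123 = 141 pt.

141 pt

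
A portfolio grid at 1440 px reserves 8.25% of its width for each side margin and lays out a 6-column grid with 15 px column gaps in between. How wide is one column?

187.9 px

Margins: 8.25% × 1440 = 118.8 px each, so content = 1440 − 237.6 = 1202.4 px.
6 columns + 5 column gaps: 6c + 5·15 = 1202.4.
6c = 1202.4 − 75 = 1127.4, so c = 187.9 px.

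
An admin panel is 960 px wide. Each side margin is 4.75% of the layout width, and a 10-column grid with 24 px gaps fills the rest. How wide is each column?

65.28 px

960 × (1 − 2·4.75%) = 960 × 90.5% = 868.8 px for the columns.
Subtracting 9 gaps of 24 leaves 652.8 for 10 columns, so c = 65.28 px.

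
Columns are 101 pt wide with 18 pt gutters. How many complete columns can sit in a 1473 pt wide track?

12 columns: 12·101 + 11·18 = 1410 pt ≤ 1473.
13 columns: 1529 pt > 1473. So 12.

12 columns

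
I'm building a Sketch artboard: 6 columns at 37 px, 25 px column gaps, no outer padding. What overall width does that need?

347 px

Summing: 222 + 125 = 347 px.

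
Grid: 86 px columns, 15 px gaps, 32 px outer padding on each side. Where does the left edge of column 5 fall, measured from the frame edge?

436 px

Each column+gutter stride is 101 px; 4 of them past the 32 px margin is 32 + 404 = 436 px.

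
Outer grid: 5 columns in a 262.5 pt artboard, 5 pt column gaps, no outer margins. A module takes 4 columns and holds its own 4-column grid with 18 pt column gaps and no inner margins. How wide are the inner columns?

38.75 pt

5c + 4·5 = 262.5 → 5c = 242.5 → c = 48.5 pt.
4 columns plus 3 column gaps: 194 + 15 = 209 pt.
209 − 3·18 = 155; ÷4 gives d = 38.75 pt.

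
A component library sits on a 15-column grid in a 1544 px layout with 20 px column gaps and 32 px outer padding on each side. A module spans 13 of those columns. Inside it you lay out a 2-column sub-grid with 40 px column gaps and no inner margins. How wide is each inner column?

Take off 64 px of margins, leaving 1480 px.
15 columns + 14 column gaps: 15c + 14·20 = 1480.
15c = 1480 − 280 = 1200, so c = 80 px.
13 columns plus 12 column gaps: 1040 + 240 = 1280 px.
1280 − 1·40 = 1240; ÷2 gives d = 620 px.

620 px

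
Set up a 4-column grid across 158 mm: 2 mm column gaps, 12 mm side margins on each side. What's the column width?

32 mm

Subtract both margins: 158 − 2·12 = 134 mm.
134 − 3·2 = 128; ÷4 gives c = 32 mm.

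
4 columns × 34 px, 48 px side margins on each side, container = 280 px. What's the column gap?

16 px

Inside the margins: 280 − 96 = 184 px.
Columns use 136 px, leaving 48 px across 3 column gaps = 16 px each.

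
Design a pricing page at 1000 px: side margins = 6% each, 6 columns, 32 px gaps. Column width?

120 px

1000 × (1 − 2·6%) = 1000 × 88% = 880 px for the columns.
6 columns + 5 gaps: 6c + 5·32 = 880.
6c = 880 − 160 = 720, so c = 120 px.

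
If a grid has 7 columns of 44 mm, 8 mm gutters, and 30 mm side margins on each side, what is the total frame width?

416 mm

Total width: 2·30 + 7·44 + 6·8 = 416 mm.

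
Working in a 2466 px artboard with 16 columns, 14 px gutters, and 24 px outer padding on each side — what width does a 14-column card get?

2114 px

Take off 48 px of margins, leaving 2418 px.
16 columns + 15 gutters: 16c + 15·14 = 2418.
16c = 2418 − 210 = 2208, so c = 138 px.
Span of 14: 14·138 + 13·14 = 1932 + 182 = 2114 px.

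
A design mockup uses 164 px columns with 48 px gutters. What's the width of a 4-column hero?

800 px

4-column span = 4·164 + 3·48 = 800 px.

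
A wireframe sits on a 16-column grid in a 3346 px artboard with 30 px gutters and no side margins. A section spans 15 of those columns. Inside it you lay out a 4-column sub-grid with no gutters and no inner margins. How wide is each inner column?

16 columns + 15 gutters: 16c + 15·30 = 3346.
16c = 3346 − 450 = 2896, so c = 181 px.
Span of 15: 15·181 + 14·30 = 2715 + 420 = 3135 px.
With no gutters, each column is 3135/4 = 783.75 px.

783.75 px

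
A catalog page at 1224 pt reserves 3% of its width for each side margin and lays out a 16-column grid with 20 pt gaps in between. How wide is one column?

53.16 pt

Each margin = 3% of 1224 = 36.72 pt; content = 1224 − 2·36.72 = 1150.56 pt.
Subtracting 15 gaps of 20 leaves 850.56 for 16 columns, so c = 53.16 pt.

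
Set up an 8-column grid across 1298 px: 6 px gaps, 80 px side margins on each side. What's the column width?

Content width = 1298 − 2·80 = 1138 px.
8 columns + 7 gaps: 8c + 7·6 = 1138.
8c = 1138 − 42 = 1096, so c = 137 px.

137 px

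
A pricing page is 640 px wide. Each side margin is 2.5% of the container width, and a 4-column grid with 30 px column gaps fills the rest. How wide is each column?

Margins: 2.5% × 640 = 16 px each, so content = 640 − 32 = 608 px.
608 − 3·30 = 518; ÷4 gives c = 129.5 px.

129.5 px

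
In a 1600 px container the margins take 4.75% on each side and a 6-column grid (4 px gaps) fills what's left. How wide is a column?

Each margin = 4.75% of 1600 = 76 px; content = 1600 − 2·76 = 1448 px.
6 columns + 5 gaps: 6c + 5·4 = 1448.
6c = 1448 − 20 = 1428, so c = 238 px.

238 px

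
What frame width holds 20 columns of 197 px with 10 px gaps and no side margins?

4130 px

Total width: 20·197 + 19·10 = 4130 px.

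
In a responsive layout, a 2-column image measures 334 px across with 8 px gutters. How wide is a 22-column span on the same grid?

3754 px

2c + 1·8 = 334 → 2c = 326 → c = 163 px.
Span of 22: 22·163 + 21·8 = 3586 + 168 = 3754 px.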